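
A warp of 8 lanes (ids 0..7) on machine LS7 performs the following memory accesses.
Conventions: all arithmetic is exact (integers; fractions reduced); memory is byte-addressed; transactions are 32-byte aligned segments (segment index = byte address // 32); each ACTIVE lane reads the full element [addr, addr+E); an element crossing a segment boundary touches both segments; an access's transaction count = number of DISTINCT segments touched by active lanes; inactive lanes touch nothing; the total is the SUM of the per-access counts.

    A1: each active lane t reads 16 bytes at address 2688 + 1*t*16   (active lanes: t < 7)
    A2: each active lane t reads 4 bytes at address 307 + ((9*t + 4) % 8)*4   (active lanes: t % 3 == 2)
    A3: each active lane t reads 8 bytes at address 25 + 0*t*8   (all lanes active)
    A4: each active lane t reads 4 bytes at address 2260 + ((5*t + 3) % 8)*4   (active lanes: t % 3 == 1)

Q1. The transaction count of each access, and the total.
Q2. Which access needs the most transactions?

A1: 4 transactions
A2: 2 transactions
A3: 2 transactions
A4: 2 transactions

Answer: 4,2,2,2; total 10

Answer: A1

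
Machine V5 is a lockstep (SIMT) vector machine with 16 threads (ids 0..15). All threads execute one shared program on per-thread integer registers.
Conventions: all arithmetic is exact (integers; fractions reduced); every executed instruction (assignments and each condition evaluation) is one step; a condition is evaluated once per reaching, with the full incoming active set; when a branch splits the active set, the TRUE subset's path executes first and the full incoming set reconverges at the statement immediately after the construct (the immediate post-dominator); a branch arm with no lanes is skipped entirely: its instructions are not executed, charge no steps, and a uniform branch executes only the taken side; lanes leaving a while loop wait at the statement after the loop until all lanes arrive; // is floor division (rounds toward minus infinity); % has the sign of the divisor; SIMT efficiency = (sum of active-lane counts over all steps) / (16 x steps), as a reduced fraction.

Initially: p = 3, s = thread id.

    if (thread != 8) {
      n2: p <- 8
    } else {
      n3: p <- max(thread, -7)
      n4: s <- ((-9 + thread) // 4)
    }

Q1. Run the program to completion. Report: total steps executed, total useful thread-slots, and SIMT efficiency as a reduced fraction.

Answer: 4 steps, 33 useful, 33/64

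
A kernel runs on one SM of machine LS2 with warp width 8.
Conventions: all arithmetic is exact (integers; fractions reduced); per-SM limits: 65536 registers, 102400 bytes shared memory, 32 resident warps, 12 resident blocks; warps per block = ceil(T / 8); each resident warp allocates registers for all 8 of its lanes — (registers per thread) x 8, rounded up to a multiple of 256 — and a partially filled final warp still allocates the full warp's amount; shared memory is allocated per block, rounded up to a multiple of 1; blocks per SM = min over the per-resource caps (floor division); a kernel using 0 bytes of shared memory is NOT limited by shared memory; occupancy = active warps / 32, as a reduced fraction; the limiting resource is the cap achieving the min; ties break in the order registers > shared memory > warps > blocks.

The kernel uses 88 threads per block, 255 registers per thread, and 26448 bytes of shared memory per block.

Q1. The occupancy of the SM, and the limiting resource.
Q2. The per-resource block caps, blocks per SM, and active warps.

Answer: occupancy 11/16, limited by registers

registers: 2 blocks
shared memory: 3 blocks
warps: 2 blocks
blocks: 12 blocks

Answer: 2 blocks, 22 active warps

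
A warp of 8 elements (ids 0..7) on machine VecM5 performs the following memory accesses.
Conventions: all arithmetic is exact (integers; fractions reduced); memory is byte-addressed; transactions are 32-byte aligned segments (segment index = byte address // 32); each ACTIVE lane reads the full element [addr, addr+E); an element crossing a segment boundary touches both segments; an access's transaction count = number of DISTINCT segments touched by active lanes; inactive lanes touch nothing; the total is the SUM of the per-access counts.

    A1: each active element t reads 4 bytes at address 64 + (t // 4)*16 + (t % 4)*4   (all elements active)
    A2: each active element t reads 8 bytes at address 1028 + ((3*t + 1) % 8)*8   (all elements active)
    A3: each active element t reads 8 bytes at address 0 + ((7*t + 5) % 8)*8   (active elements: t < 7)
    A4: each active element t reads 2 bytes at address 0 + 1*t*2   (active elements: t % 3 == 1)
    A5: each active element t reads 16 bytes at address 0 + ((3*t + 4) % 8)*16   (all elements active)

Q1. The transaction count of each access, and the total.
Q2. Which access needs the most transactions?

A1: 1 transaction
A2: 3 transactions
A3: 2 transactions
A4: 1 transaction
A5: 4 transactions

Answer: 1,3,2,1,4; total 11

Answer: A5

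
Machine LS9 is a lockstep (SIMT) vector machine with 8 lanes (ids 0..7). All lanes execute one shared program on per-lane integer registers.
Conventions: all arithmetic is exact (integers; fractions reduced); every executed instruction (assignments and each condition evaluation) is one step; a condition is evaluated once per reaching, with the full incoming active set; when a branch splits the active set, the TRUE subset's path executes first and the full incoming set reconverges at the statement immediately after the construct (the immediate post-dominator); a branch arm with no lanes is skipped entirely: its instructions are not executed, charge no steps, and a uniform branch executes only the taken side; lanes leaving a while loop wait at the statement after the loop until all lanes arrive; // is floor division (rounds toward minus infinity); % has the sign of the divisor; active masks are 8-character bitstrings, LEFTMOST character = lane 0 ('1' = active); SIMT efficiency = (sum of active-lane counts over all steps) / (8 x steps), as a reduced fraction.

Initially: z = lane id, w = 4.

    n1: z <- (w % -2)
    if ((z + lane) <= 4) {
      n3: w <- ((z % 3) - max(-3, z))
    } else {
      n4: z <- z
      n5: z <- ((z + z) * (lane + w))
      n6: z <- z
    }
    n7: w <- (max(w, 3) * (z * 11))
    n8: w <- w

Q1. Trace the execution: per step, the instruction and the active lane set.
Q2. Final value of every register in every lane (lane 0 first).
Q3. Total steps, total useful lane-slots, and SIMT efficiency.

step 0: z <- (w % -2)                11111111
step 1: eval ((z + lane) <= 4)       11111111
step 2: w <- ((z % 3) - max(-3, z))  11111000
step 3: z <- z                       00000111
step 4: z <- ((z + z) * (lane + w))  00000111
step 5: z <- z                       00000111
step 6: w <- (max(w, 3) * (z * 11))  11111111
step 7: w <- w                       11111111

Answer: 8 steps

z: 0,0,0,0,0,0,0,0
w: 0,0,0,0,0,0,0,0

steps = 8; useful = 46; efficiency = 46/64 = 23/32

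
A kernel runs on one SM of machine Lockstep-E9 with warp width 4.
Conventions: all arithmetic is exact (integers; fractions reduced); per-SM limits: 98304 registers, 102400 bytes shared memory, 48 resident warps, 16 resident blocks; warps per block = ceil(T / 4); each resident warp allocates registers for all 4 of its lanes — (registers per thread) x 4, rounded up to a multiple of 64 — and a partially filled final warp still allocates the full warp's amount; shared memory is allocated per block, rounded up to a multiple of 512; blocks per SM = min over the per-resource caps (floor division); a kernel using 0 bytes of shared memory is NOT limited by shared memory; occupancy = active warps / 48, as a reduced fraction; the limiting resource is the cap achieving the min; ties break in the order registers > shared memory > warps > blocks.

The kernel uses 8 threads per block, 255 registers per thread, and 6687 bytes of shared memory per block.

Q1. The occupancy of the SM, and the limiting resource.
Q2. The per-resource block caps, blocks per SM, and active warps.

Answer: occupancy 7/12, limited by shared memory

registers: 48 blocks
shared memory: 14 blocks
warps: 24 blocks
blocks: 16 blocks

Answer: 14 blocks, 28 active warps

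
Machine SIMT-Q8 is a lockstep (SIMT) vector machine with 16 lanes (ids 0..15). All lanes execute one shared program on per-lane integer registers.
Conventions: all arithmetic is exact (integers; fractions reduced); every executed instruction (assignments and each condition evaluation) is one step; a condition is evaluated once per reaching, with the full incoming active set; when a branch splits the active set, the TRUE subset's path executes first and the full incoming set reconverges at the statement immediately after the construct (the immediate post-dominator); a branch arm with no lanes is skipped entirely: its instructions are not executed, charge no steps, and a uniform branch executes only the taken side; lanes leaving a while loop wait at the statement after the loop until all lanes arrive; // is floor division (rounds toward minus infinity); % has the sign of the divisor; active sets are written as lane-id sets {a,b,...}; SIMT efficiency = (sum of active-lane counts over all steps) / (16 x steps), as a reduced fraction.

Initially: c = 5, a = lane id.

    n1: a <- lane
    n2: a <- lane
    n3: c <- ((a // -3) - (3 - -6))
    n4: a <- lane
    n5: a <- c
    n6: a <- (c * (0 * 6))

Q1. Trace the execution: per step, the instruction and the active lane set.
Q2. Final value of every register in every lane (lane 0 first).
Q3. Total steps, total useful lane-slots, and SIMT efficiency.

step 0: a <- lane                    {0,1,2,3,4,5,6,7,8,9,10,11,12,13,14,15}
step 1: a <- lane                    {0,1,2,3,4,5,6,7,8,9,10,11,12,13,14,15}
step 2: c <- ((a // -3) - (3 - -6))  {0,1,2,3,4,5,6,7,8,9,10,11,12,13,14,15}
step 3: a <- lane                    {0,1,2,3,4,5,6,7,8,9,10,11,12,13,14,15}
step 4: a <- c                       {0,1,2,3,4,5,6,7,8,9,10,11,12,13,14,15}
step 5: a <- (c * (0 * 6))           {0,1,2,3,4,5,6,7,8,9,10,11,12,13,14,15}

Answer: 6 steps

c: -9,-10,-10,-10,-11,-11,-11,-12,-12,-12,-13,-13,-13,-14,-14,-14
a: 0,0,0,0,0,0,0,0,0,0,0,0,0,0,0,0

steps = 6; useful = 96; efficiency = 96/96 = 1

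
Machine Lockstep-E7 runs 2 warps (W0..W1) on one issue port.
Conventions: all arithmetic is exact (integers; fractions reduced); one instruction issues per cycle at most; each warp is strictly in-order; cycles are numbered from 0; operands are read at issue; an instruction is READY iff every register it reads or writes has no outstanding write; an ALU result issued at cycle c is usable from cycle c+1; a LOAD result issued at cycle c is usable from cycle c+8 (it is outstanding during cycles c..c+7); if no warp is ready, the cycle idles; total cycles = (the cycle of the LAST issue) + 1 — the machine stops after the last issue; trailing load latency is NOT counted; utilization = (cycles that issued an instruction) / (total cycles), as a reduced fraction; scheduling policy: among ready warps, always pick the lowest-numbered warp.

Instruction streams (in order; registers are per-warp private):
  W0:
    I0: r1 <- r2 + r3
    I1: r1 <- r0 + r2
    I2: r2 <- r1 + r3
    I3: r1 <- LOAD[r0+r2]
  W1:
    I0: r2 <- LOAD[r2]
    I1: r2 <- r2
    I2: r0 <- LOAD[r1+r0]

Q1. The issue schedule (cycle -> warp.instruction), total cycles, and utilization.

cycle 0: W0.I0
cycle 1: W0.I1
cycle 2: W0.I2
cycle 3: W0.I3
cycle 4: W1.I0
cycle 5: idle
cycle 6: idle
cycle 7: idle
cycle 8: idle
cycle 9: idle
cycle 10: idle
cycle 11: idle
cycle 12: W1.I1
cycle 13: W1.I2

Answer: 14 cycles, utilization 1/2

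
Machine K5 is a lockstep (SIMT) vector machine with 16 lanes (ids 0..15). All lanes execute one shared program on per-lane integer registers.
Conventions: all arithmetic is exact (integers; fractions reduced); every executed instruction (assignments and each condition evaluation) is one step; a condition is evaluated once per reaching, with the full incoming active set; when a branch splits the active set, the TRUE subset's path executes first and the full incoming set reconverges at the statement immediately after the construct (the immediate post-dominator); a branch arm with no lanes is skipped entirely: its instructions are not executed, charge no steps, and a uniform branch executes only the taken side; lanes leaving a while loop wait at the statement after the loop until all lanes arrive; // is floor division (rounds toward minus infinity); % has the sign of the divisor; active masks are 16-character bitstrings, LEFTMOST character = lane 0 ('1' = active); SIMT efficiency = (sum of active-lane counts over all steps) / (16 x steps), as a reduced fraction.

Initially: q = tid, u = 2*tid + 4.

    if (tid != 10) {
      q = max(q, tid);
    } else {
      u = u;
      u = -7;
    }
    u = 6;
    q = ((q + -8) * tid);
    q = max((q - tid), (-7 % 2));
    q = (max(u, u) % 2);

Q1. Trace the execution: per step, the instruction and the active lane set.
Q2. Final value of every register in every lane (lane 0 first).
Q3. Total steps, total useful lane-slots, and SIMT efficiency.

step 0: eval (tid != 10)             1111111111111111
step 1: q <- max(q, tid)             1111111111011111
step 2: u <- u                       0000000000100000
step 3: u <- -7                      0000000000100000
step 4: u <- 6                       1111111111111111
step 5: q <- ((q + -8) * tid)        1111111111111111
step 6: q <- max((q - tid), (-7 % 2)) 1111111111111111
step 7: q <- (max(u, u) % 2)         1111111111111111

Answer: 8 steps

q: 0,0,0,0,0,0,0,0,0,0,0,0,0,0,0,0
u: 6,6,6,6,6,6,6,6,6,6,6,6,6,6,6,6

steps = 8; useful = 97; efficiency = 97/128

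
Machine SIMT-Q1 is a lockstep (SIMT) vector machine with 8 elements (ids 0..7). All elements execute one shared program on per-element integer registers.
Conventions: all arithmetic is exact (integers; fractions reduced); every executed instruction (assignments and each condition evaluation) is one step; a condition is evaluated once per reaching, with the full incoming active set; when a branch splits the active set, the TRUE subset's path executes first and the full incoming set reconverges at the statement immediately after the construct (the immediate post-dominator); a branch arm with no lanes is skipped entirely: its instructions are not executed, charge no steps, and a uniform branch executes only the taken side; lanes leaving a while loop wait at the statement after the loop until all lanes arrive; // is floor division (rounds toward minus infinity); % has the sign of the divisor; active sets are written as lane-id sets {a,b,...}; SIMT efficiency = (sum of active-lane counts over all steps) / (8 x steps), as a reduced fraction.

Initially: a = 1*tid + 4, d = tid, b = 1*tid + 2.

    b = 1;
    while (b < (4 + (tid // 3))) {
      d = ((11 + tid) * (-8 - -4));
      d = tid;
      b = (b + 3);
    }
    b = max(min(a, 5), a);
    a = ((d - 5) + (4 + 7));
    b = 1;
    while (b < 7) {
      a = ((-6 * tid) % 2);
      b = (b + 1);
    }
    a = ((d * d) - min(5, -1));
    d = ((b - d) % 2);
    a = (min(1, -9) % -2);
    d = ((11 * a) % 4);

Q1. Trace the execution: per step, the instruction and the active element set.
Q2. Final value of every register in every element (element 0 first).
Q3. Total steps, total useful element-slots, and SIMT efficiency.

step 0: b <- 1                       {0,1,2,3,4,5,6,7}
step 1: eval (b < (4 + (tid // 3)))  {0,1,2,3,4,5,6,7}
step 2: d <- ((11 + tid) * (-8 - -4)) {0,1,2,3,4,5,6,7}
step 3: d <- tid                     {0,1,2,3,4,5,6,7}
step 4: b <- (b + 3)                 {0,1,2,3,4,5,6,7}
step 5: eval (b < (4 + (tid // 3)))  {0,1,2,3,4,5,6,7}
step 6: d <- ((11 + tid) * (-8 - -4)) {3,4,5,6,7}
step 7: d <- tid                     {3,4,5,6,7}
step 8: b <- (b + 3)                 {3,4,5,6,7}
step 9: eval (b < (4 + (tid // 3)))  {3,4,5,6,7}
step 10: b <- max(min(a, 5), a)       {0,1,2,3,4,5,6,7}
step 11: a <- ((d - 5) + (4 + 7))     {0,1,2,3,4,5,6,7}
step 12: b <- 1                       {0,1,2,3,4,5,6,7}
step 13: eval (b < 7)                 {0,1,2,3,4,5,6,7}
step 14: a <- ((-6 * tid) % 2)        {0,1,2,3,4,5,6,7}
step 15: b <- (b + 1)                 {0,1,2,3,4,5,6,7}
step 16: eval (b < 7)                 {0,1,2,3,4,5,6,7}
step 17: a <- ((-6 * tid) % 2)        {0,1,2,3,4,5,6,7}
step 18: b <- (b + 1)                 {0,1,2,3,4,5,6,7}
step 19: eval (b < 7)                 {0,1,2,3,4,5,6,7}
step 20: a <- ((-6 * tid) % 2)        {0,1,2,3,4,5,6,7}
step 21: b <- (b + 1)                 {0,1,2,3,4,5,6,7}
step 22: eval (b < 7)                 {0,1,2,3,4,5,6,7}
step 23: a <- ((-6 * tid) % 2)        {0,1,2,3,4,5,6,7}
step 24: b <- (b + 1)                 {0,1,2,3,4,5,6,7}
step 25: eval (b < 7)                 {0,1,2,3,4,5,6,7}
step 26: a <- ((-6 * tid) % 2)        {0,1,2,3,4,5,6,7}
step 27: b <- (b + 1)                 {0,1,2,3,4,5,6,7}
step 28: eval (b < 7)                 {0,1,2,3,4,5,6,7}
step 29: a <- ((-6 * tid) % 2)        {0,1,2,3,4,5,6,7}
step 30: b <- (b + 1)                 {0,1,2,3,4,5,6,7}
step 31: eval (b < 7)                 {0,1,2,3,4,5,6,7}
step 32: a <- ((d * d) - min(5, -1))  {0,1,2,3,4,5,6,7}
step 33: d <- ((b - d) % 2)           {0,1,2,3,4,5,6,7}
step 34: a <- (min(1, -9) % -2)       {0,1,2,3,4,5,6,7}
step 35: d <- ((11 * a) % 4)          {0,1,2,3,4,5,6,7}

Answer: 36 steps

a: -1,-1,-1,-1,-1,-1,-1,-1
d: 1,1,1,1,1,1,1,1
b: 7,7,7,7,7,7,7,7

steps = 36; useful = 276; efficiency = 276/288 = 23/24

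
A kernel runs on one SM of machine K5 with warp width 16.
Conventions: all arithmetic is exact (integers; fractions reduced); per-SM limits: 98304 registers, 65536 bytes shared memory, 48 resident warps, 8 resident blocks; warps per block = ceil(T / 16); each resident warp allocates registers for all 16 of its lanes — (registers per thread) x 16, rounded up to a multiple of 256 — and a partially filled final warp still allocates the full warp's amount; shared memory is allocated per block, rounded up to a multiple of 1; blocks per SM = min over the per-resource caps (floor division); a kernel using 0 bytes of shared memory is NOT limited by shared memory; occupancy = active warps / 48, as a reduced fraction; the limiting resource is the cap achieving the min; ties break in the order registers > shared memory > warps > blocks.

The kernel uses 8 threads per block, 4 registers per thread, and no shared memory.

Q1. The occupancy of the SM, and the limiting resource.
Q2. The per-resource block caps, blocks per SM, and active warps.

Answer: occupancy 1/6, limited by blocks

registers: 384 blocks
shared memory: no limit (kernel uses none)
warps: 48 blocks
blocks: 8 blocks

Answer: 8 blocks, 8 active warps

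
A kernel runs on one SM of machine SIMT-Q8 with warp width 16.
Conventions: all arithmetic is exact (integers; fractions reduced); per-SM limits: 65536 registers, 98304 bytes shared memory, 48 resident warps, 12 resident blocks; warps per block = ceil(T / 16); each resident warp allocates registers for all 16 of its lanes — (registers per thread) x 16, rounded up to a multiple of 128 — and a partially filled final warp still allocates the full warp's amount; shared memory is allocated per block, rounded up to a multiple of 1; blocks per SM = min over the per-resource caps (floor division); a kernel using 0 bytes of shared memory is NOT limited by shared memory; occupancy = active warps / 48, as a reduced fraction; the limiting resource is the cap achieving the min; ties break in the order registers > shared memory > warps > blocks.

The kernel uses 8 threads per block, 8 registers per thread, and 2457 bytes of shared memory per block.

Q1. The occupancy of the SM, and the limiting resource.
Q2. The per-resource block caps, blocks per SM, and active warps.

Answer: occupancy 1/4, limited by blocks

registers: 512 blocks
shared memory: 40 blocks
warps: 48 blocks
blocks: 12 blocks

Answer: 12 blocks, 12 active warps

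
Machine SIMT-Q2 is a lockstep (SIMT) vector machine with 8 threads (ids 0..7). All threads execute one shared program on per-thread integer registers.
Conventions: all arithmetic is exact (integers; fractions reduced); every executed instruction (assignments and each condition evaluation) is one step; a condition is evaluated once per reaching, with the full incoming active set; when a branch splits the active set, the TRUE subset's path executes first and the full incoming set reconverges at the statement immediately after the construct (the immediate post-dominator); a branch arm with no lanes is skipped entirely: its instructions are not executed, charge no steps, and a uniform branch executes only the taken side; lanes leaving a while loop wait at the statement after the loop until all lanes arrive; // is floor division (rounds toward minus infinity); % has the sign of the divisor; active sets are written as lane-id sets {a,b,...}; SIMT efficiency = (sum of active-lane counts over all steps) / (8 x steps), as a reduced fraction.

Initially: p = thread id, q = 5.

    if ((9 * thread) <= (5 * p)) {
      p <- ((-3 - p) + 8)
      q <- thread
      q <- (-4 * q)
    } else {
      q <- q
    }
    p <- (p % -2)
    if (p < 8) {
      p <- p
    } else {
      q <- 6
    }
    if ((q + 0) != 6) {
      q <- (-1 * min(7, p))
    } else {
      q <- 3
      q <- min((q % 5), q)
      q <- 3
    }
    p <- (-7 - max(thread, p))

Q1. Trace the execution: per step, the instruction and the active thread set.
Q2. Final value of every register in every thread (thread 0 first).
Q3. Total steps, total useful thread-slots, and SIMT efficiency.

step 0: eval ((9 * thread) <= (5 * p)) {0,1,2,3,4,5,6,7}
step 1: p <- ((-3 - p) + 8)          {0}
step 2: q <- thread                  {0}
step 3: q <- (-4 * q)                {0}
step 4: q <- q                       {1,2,3,4,5,6,7}
step 5: p <- (p % -2)                {0,1,2,3,4,5,6,7}
step 6: eval (p < 8)                 {0,1,2,3,4,5,6,7}
step 7: p <- p                       {0,1,2,3,4,5,6,7}
step 8: eval ((q + 0) != 6)          {0,1,2,3,4,5,6,7}
step 9: q <- (-1 * min(7, p))        {0,1,2,3,4,5,6,7}
step 10: p <- (-7 - max(thread, p))   {0,1,2,3,4,5,6,7}

Answer: 11 steps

p: -7,-8,-9,-10,-11,-12,-13,-14
q: 1,1,0,1,0,1,0,1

steps = 11; useful = 66; efficiency = 66/88 = 3/4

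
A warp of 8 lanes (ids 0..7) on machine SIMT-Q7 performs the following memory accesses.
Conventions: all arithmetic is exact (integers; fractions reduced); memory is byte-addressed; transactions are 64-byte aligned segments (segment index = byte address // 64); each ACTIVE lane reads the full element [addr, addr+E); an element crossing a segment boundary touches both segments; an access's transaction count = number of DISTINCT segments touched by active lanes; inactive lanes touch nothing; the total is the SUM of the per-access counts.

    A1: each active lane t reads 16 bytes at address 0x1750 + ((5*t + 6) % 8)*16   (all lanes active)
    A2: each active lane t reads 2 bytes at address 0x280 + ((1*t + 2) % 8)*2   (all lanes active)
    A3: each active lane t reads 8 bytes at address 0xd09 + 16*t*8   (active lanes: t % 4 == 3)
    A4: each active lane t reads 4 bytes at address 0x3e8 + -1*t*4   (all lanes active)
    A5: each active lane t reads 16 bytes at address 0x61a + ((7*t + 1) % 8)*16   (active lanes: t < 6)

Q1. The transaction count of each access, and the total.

A1: 3 transactions
A2: 1 transaction
A3: 2 transactions
A4: 1 transaction
A5: 3 transactions

Answer: 3,1,2,1,3; total 10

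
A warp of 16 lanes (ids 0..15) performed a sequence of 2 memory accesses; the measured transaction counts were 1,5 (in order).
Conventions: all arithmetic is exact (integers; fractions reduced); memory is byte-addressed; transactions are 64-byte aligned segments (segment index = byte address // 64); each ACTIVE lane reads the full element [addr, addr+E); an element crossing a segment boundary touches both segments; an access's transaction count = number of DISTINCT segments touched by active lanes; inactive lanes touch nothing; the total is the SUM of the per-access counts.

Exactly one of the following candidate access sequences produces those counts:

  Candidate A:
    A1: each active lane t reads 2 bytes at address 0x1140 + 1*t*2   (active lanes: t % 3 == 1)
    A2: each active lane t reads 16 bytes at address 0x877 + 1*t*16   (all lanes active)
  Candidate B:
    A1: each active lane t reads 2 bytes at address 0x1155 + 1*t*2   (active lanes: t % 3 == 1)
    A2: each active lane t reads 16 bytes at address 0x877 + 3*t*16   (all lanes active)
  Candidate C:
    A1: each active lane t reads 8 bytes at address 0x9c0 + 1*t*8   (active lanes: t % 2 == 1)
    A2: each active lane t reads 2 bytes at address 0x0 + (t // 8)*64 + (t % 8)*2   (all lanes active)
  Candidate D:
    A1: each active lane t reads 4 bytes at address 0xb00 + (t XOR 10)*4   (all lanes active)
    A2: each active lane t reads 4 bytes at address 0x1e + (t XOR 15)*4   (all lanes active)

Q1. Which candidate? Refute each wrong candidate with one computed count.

B: A2 gives 13 transactions, not 5
C: A1 gives 2 transactions, not 1
D: A2 gives 2 transactions, not 5
A: all counts match (1,5)

Answer: A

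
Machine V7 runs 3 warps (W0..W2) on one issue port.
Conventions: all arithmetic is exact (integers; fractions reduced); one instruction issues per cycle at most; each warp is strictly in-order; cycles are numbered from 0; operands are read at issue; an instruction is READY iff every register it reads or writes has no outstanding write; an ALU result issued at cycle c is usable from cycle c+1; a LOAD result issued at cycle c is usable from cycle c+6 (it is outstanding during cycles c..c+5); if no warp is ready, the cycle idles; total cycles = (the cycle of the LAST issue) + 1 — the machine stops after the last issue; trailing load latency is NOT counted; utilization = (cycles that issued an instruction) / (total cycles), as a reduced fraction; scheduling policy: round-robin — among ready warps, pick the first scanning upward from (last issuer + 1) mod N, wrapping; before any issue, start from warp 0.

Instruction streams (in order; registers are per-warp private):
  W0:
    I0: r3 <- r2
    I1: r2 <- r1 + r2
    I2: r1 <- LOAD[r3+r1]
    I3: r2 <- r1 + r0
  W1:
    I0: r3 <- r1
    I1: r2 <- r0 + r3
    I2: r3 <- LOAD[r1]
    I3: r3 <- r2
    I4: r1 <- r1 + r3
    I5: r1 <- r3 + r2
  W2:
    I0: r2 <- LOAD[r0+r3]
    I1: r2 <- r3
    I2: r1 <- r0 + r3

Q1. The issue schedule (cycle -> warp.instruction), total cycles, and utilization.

cycle 0: W0.I0
cycle 1: W1.I0
cycle 2: W2.I0
cycle 3: W0.I1
cycle 4: W1.I1
cycle 5: W0.I2
cycle 6: W1.I2
cycle 7: idle
cycle 8: W2.I1
cycle 9: W2.I2
cycle 10: idle
cycle 11: W0.I3
cycle 12: W1.I3
cycle 13: W1.I4
cycle 14: W1.I5

Answer: 15 cycles, utilization 13/15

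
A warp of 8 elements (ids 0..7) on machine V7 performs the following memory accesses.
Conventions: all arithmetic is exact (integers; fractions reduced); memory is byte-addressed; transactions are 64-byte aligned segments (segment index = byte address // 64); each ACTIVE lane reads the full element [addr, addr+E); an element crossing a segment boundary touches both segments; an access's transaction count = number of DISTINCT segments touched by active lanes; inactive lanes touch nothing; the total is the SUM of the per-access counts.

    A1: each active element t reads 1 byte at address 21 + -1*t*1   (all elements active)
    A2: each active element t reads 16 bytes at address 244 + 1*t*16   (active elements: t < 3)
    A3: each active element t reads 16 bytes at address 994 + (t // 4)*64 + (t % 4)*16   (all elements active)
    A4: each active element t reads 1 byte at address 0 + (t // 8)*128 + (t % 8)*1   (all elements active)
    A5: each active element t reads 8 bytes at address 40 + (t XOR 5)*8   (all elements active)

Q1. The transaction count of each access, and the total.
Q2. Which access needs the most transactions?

A1: 1 transaction
A2: 2 transactions
A3: 3 transactions
A4: 1 transaction
A5: 2 transactions

Answer: 1,2,3,1,2; total 9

Answer: A3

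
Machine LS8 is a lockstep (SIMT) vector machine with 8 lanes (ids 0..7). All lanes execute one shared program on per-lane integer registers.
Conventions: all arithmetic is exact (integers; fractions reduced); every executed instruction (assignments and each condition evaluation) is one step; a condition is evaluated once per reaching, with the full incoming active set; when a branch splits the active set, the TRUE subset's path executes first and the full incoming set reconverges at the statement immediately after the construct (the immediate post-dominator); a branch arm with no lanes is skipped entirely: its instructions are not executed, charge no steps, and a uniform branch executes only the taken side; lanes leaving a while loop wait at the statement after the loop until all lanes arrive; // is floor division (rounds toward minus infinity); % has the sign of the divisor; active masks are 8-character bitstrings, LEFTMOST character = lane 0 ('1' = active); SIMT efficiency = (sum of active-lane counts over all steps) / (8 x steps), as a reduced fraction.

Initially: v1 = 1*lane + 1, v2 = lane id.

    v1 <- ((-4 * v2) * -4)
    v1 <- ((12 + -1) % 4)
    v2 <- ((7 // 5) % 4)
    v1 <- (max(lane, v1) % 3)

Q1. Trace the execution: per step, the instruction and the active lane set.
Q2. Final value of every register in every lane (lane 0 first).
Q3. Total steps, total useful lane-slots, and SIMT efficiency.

step 0: v1 <- ((-4 * v2) * -4)       11111111
step 1: v1 <- ((12 + -1) % 4)        11111111
step 2: v2 <- ((7 // 5) % 4)         11111111
step 3: v1 <- (max(lane, v1) % 3)    11111111

Answer: 4 steps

v1: 0,0,0,0,1,2,0,1
v2: 1,1,1,1,1,1,1,1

steps = 4; useful = 32; efficiency = 32/32 = 1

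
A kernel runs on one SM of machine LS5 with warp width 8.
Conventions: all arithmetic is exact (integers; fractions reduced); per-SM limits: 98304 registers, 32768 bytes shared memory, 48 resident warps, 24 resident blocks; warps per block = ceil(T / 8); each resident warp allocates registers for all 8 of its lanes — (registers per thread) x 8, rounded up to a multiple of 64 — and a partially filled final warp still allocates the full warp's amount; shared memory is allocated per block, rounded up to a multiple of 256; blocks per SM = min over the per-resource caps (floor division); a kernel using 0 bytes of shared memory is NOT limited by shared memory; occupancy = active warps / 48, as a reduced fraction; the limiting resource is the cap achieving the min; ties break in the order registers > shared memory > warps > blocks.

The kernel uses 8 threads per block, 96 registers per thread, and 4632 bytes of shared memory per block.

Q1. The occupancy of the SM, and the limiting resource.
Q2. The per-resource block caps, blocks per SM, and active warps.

Answer: occupancy 1/8, limited by shared memory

registers: 128 blocks
shared memory: 6 blocks
warps: 48 blocks
blocks: 24 blocks

Answer: 6 blocks, 6 active warps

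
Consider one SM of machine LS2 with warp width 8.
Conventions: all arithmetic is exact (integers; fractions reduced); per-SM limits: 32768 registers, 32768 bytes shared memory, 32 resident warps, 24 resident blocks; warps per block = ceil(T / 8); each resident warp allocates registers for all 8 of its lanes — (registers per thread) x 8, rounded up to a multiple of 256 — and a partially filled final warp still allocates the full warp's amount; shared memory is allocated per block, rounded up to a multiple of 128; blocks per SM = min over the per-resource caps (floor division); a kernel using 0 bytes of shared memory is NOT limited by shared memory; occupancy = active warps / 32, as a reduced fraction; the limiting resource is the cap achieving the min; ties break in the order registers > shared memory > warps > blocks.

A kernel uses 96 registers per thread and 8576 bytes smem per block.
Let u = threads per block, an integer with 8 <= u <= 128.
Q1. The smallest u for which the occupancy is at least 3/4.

Answer: u = 57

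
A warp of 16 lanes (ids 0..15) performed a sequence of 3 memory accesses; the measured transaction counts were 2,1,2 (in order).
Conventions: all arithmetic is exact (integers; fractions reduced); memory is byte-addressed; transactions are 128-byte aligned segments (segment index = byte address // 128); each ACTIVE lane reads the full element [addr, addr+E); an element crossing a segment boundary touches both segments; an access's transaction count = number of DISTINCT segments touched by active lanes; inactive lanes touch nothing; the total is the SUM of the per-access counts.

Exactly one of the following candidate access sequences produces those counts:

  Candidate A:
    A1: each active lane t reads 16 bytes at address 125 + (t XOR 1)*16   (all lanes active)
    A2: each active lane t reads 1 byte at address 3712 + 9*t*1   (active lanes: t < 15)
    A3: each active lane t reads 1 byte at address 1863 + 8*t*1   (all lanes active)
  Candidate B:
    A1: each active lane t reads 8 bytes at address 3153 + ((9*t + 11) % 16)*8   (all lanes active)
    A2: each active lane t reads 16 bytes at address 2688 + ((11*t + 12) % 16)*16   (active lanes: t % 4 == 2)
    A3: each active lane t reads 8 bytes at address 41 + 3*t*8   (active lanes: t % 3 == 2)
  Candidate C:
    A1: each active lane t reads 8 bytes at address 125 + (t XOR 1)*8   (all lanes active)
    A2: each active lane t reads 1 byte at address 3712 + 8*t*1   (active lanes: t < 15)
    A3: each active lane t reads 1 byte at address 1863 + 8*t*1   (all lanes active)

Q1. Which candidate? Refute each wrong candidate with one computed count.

A: A1 gives 3 transactions, not 2
B: A2 gives 2 transactions, not 1
C: all counts match (2,1,2)

Answer: C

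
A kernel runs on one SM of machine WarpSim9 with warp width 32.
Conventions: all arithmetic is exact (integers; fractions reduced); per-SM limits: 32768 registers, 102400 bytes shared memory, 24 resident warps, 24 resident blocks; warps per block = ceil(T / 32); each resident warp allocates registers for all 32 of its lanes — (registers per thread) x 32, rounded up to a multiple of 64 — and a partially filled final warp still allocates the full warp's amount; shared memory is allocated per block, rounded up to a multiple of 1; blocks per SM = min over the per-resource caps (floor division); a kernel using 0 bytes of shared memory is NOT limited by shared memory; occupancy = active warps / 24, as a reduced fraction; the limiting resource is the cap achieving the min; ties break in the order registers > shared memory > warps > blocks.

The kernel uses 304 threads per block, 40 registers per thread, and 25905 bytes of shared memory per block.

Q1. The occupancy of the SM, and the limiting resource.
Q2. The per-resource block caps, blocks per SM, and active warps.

Answer: occupancy 5/6, limited by registers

registers: 2 blocks
shared memory: 3 blocks
warps: 2 blocks
blocks: 24 blocks

Answer: 2 blocks, 20 active warps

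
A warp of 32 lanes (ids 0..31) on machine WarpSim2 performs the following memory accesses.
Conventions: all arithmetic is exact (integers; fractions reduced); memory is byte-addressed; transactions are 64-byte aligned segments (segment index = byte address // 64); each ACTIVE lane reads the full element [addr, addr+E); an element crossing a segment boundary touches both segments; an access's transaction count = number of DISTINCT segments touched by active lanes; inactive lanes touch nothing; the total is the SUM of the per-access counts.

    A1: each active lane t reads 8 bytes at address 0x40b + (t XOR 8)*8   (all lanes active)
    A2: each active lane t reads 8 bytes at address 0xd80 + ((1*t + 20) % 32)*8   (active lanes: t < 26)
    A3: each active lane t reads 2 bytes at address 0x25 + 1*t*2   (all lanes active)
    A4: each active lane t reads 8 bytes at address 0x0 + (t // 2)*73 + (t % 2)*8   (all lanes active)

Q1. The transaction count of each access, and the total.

A1: 5 transactions
A2: 4 transactions
A3: 2 transactions
A4: 18 transactions

Answer: 5,4,2,18; total 29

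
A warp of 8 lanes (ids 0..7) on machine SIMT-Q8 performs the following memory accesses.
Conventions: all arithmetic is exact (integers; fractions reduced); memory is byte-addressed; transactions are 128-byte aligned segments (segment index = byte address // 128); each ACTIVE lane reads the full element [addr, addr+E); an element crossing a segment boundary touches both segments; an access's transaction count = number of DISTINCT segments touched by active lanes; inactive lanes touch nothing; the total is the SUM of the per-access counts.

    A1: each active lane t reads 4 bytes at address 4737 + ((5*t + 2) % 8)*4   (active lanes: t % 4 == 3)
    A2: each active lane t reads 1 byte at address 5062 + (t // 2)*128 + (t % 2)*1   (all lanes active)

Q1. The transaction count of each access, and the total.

A1: 1 transaction
A2: 4 transactions

Answer: 1,4; total 5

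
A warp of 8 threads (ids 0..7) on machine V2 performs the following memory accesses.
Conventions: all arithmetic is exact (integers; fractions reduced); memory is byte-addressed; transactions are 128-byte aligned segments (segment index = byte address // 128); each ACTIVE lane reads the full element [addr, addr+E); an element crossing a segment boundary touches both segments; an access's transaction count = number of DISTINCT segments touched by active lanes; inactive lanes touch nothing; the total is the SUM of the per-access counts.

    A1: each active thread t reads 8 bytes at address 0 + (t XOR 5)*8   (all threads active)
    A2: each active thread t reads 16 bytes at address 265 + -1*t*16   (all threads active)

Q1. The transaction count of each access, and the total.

A1: 1 transaction
A2: 2 transactions

Answer: 1,2; total 3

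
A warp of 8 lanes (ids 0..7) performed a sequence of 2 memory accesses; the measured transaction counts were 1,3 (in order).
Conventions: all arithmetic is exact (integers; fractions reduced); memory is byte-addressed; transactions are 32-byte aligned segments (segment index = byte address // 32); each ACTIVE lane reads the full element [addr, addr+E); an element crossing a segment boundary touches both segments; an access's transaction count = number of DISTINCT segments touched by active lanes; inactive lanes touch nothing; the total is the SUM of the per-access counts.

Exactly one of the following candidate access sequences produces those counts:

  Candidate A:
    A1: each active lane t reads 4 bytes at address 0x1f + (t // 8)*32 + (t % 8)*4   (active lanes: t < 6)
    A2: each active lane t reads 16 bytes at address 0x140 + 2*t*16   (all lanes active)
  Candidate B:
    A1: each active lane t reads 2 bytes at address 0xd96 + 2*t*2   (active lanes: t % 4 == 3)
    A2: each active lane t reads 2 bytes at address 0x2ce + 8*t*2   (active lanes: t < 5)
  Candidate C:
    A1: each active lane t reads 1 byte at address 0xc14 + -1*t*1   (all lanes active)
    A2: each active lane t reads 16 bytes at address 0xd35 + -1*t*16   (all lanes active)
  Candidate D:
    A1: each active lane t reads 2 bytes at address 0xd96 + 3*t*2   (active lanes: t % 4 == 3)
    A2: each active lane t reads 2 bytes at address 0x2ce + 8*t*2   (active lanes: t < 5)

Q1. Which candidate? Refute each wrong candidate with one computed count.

A: A1 gives 2 transactions, not 1
C: A2 gives 5 transactions, not 3
D: A1 gives 2 transactions, not 1
B: all counts match (1,3)

Answer: B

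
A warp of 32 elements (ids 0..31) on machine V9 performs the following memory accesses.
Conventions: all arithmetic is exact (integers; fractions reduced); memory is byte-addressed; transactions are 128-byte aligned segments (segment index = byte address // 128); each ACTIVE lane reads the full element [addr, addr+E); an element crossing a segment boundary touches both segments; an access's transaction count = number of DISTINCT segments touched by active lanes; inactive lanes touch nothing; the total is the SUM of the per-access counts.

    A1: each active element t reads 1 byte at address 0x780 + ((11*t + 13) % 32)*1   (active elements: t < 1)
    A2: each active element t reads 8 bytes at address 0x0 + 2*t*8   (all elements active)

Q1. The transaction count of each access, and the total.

A1: 1 transaction
A2: 4 transactions

Answer: 1,4; total 5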